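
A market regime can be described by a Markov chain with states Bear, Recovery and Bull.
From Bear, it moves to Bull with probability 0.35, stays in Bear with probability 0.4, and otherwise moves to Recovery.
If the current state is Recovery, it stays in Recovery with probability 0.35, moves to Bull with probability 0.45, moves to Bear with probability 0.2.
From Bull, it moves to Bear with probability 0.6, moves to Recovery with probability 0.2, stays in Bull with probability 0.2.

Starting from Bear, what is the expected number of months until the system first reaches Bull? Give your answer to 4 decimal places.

2.6471

Let t(s) be the expected number of months to first reach Bull from state s, with t(Bull) = 0. Conditioning on the first month:
t(Bear) = 1 + 0.4·t(Bear) + 0.25·t(Recovery)
t(Recovery) = 1 + 0.2·t(Bear) + 0.35·t(Recovery)
Solving: t(Bear) = 2.6471, t(Recovery) = 2.3529.
Expected months from Bear to Bull: 2.6471.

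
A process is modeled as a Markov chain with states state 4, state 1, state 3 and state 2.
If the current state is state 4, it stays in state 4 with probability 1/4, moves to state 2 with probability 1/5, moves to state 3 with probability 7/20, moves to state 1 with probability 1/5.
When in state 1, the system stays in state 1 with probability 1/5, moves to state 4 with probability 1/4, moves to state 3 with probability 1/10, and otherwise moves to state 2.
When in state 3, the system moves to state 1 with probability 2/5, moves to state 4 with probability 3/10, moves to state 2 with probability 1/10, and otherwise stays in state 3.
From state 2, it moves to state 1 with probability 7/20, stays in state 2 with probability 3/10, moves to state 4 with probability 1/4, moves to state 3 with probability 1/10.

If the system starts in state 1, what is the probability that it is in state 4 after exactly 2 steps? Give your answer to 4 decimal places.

Propagate the distribution vector 2 steps from state 1.
After 0 steps: (0.0000, 1.0000, 0.0000, 0.0000)
After 1 step: (0.2500, 0.2000, 0.1000, 0.4500)
After 2 steps: (0.2550, 0.2875, 0.1725, 0.2850)
P(in state 4 after 2 steps) = 0.2550

0.2550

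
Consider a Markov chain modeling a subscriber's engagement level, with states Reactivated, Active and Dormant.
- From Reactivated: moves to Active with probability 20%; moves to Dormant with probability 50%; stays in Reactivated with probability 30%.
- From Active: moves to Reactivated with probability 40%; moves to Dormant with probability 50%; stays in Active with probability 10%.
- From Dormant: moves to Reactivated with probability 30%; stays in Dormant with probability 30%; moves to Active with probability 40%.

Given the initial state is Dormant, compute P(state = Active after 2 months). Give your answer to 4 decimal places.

0.2200

Sum over the intermediate state after 1 month:
P = P(Dormant→Reactivated)·P(Reactivated→Active) + P(Dormant→Active)·P(Active→Active) + P(Dormant→Dormant)·P(Dormant→Active)
  = 0.3×0.2 + 0.4×0.1 + 0.3×0.4
  = 0.0600 + 0.0400 + 0.1200 = 0.2200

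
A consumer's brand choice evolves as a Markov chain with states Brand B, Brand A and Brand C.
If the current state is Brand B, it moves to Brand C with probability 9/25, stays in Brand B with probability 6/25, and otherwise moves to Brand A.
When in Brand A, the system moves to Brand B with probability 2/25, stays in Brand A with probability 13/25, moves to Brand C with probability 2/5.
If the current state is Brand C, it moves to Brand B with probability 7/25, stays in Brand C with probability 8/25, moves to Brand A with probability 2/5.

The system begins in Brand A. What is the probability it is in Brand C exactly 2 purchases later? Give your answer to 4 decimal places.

0.3648

Sum over the intermediate state after 1 purchase:
P = P(Brand A→Brand B)·P(Brand B→Brand C) + P(Brand A→Brand A)·P(Brand A→Brand C) + P(Brand A→Brand C)·P(Brand C→Brand C)
  = 0.08×0.36 + 0.52×0.4 + 0.4×0.32
  = 0.0288 + 0.2080 + 0.1280 = 0.3648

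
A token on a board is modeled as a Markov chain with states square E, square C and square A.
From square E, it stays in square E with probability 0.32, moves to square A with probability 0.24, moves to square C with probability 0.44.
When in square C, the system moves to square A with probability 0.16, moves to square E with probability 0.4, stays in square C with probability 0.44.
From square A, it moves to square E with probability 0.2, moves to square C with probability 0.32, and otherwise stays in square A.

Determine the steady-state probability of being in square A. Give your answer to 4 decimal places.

0.2729

Let the stationary distribution be π with π = πP and π_1 + π_2 + π_3 = 1.
π_1 = 0.32·π_1 + 0.4·π_2 + 0.2·π_3
π_2 = 0.44·π_1 + 0.44·π_2 + 0.32·π_3
Solving with the normalization constraint gives π = (0.3198, 0.4072, 0.2729).
So the stationary probability of square A is 0.2729.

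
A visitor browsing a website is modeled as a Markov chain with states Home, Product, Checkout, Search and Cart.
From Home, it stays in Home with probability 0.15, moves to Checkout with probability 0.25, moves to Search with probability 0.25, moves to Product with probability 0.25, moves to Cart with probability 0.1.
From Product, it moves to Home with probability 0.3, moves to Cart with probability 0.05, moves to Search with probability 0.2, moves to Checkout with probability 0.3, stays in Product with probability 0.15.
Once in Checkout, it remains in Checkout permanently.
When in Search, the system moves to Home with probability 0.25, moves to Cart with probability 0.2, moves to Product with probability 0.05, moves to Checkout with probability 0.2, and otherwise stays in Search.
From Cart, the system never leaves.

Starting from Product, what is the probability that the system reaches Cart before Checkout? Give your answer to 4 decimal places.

0.2707

Let h(s) be the probability of absorption at Cart starting from transient state s. Then h(Cart) = 1 and h(Checkout) = 0. By first-step analysis:
h(Home) = 0.15·h(Home) + 0.25·h(Product) + 0.25·0 + 0.25·h(Search) + 0.1·1
h(Product) = 0.3·h(Home) + 0.15·h(Product) + 0.3·0 + 0.2·h(Search) + 0.05·1
h(Search) = 0.25·h(Home) + 0.05·h(Product) + 0.2·0 + 0.3·h(Search) + 0.2·1
Solving: h(Home) = 0.3207, h(Product) = 0.2707, h(Search) = 0.4196.
Starting from Product, the probability is 0.2707.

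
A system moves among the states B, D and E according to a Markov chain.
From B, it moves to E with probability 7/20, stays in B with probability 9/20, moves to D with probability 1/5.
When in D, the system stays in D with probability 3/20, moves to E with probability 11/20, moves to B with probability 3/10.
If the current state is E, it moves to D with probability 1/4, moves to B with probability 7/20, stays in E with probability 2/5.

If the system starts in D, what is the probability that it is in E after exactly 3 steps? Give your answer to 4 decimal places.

Propagate the distribution vector 3 steps from D.
After 0 steps: (0.0000, 1.0000, 0.0000)
After 1 step: (0.3000, 0.1500, 0.5500)
After 2 steps: (0.3725, 0.2200, 0.4075)
After 3 steps: (0.3763, 0.2094, 0.4144)
P(in E after 3 steps) = 0.4144

0.4144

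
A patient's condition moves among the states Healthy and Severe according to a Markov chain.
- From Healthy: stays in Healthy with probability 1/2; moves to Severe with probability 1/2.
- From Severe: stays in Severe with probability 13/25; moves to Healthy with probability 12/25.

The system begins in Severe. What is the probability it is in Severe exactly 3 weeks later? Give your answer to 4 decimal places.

Propagate the distribution vector 3 weeks from Severe.
After 0 weeks: (0.0000, 1.0000)
After 1 week: (0.4800, 0.5200)
After 2 weeks: (0.4896, 0.5104)
After 3 weeks: (0.4898, 0.5102)
P(in Severe after 3 weeks) = 0.5102

0.5102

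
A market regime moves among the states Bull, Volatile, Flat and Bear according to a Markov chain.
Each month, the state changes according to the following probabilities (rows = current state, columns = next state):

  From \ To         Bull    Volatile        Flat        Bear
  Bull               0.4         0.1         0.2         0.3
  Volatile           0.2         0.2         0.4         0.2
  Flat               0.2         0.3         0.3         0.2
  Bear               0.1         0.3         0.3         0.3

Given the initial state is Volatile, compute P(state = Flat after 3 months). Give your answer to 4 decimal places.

0.3020

Propagate the distribution vector 3 months from Volatile.
After 0 months: (0.0000, 1.0000, 0.0000, 0.0000)
After 1 month: (0.2000, 0.2000, 0.4000, 0.2000)
After 2 months: (0.2200, 0.2400, 0.3000, 0.2400)
After 3 months: (0.2200, 0.2320, 0.3020, 0.2460)
P(in Flat after 3 months) = 0.3020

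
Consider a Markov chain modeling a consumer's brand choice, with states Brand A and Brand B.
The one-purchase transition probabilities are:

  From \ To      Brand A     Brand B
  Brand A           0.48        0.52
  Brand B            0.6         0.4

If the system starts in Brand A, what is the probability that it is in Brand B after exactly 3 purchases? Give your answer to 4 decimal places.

0.4651

Propagate the distribution vector 3 purchases from Brand A.
After 0 purchases: (1.0000, 0.0000)
After 1 purchase: (0.4800, 0.5200)
After 2 purchases: (0.5424, 0.4576)
After 3 purchases: (0.5349, 0.4651)
P(in Brand B after 3 purchases) = 0.4651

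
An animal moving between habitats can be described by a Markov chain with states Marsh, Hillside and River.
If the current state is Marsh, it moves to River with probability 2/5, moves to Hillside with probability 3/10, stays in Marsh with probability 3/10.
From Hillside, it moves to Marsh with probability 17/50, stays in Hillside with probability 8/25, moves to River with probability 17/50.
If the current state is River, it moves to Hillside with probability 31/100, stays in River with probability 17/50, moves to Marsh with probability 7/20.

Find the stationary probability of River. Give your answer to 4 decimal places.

Let the stationary distribution be π with π = πP and π_1 + π_2 + π_3 = 1.
π_1 = 0.3·π_1 + 0.34·π_2 + 0.35·π_3
π_2 = 0.3·π_1 + 0.32·π_2 + 0.31·π_3
Solving with the normalization constraint gives π = (0.3304, 0.3098, 0.3598).
So the stationary probability of River is 0.3598.

0.3598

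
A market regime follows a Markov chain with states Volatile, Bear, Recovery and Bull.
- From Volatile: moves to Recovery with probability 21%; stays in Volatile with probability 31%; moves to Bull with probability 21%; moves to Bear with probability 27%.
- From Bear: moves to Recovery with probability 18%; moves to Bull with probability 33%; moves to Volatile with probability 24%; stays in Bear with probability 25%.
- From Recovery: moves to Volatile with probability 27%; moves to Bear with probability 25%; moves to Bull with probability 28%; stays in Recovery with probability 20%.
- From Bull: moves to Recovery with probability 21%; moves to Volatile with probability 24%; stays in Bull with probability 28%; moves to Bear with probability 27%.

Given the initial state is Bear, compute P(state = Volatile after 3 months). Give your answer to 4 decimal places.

0.2644

Propagate the distribution vector 3 months from Bear.
After 0 months: (0.0000, 1.0000, 0.0000, 0.0000)
After 1 month: (0.2400, 0.2500, 0.1800, 0.3300)
After 2 months: (0.2622, 0.2614, 0.2007, 0.2757)
After 3 months: (0.2644, 0.2608, 0.2002, 0.2747)
P(in Volatile after 3 months) = 0.2644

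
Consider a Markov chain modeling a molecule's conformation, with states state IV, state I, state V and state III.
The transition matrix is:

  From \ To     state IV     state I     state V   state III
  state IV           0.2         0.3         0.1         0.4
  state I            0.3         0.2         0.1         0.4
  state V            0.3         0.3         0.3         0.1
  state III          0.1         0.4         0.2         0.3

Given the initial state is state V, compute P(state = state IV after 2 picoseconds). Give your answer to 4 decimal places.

Propagate the distribution vector 2 picoseconds from state V.
After 0 picoseconds: (0.0000, 0.0000, 1.0000, 0.0000)
After 1 picosecond: (0.3000, 0.3000, 0.3000, 0.1000)
After 2 picoseconds: (0.2500, 0.2800, 0.1700, 0.3000)
P(in state IV after 2 picoseconds) = 0.2500

0.2500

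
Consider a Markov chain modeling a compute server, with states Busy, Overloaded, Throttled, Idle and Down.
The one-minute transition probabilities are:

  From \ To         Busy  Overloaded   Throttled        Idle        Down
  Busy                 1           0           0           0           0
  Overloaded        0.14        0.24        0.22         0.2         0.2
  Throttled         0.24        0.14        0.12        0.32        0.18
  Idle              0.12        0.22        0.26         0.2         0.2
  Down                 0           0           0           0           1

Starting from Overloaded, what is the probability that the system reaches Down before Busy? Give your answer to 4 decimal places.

Let h(s) be the probability of absorption at Down starting from transient state s. Then h(Down) = 1 and h(Busy) = 0. By first-step analysis:
h(Overloaded) = 0.14·0 + 0.24·h(Overloaded) + 0.22·h(Throttled) + 0.2·h(Idle) + 0.2·1
h(Throttled) = 0.24·0 + 0.14·h(Overloaded) + 0.12·h(Throttled) + 0.32·h(Idle) + 0.18·1
h(Idle) = 0.12·0 + 0.22·h(Overloaded) + 0.26·h(Throttled) + 0.2·h(Idle) + 0.2·1
Solving: h(Overloaded) = 0.5561, h(Throttled) = 0.4984, h(Idle) = 0.5649.
Starting from Overloaded, the probability is 0.5561.

0.5561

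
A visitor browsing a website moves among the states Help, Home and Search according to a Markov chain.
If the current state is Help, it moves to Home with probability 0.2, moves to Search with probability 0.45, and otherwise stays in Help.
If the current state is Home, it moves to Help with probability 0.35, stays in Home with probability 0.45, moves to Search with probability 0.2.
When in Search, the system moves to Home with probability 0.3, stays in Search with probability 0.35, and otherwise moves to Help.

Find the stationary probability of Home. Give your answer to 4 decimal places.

Let the stationary distribution be π with π = πP and π_1 + π_2 + π_3 = 1.
π_1 = 0.35·π_1 + 0.35·π_2 + 0.35·π_3
π_2 = 0.2·π_1 + 0.45·π_2 + 0.3·π_3
Solving with the normalization constraint gives π = (0.3500, 0.3118, 0.3382).
So the stationary probability of Home is 0.3118.

0.3118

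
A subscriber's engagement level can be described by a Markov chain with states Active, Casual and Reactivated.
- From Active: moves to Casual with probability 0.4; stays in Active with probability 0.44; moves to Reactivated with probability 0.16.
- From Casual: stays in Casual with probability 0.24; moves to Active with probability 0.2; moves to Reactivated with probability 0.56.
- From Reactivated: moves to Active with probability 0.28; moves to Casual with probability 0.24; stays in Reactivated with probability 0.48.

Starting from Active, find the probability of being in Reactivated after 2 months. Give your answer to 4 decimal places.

Sum over the intermediate state after 1 month:
P = P(Active→Active)·P(Active→Reactivated) + P(Active→Casual)·P(Casual→Reactivated) + P(Active→Reactivated)·P(Reactivated→Reactivated)
  = 0.44×0.16 + 0.4×0.56 + 0.16×0.48
  = 0.0704 + 0.2240 + 0.0768 = 0.3712

0.3712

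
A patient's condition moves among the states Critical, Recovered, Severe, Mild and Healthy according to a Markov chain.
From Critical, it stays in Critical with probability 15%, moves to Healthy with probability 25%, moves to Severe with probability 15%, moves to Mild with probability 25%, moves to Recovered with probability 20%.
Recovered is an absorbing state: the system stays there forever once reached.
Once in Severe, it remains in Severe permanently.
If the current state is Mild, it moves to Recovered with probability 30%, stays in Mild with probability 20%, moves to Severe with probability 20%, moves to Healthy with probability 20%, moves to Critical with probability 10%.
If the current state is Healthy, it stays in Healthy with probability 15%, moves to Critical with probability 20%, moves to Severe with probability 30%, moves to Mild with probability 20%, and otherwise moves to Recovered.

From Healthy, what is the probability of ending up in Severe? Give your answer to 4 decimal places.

Let h(s) be the probability of absorption at Severe starting from transient state s. Then h(Severe) = 1 and h(Recovered) = 0. By first-step analysis:
h(Critical) = 0.15·h(Critical) + 0.2·0 + 0.15·1 + 0.25·h(Mild) + 0.25·h(Healthy)
h(Mild) = 0.1·h(Critical) + 0.3·0 + 0.2·1 + 0.2·h(Mild) + 0.2·h(Healthy)
h(Healthy) = 0.2·h(Critical) + 0.15·0 + 0.3·1 + 0.2·h(Mild) + 0.15·h(Healthy)
Solving: h(Critical) = 0.4778, h(Mild) = 0.4527, h(Healthy) = 0.5719.
Starting from Healthy, the probability is 0.5719.

0.5719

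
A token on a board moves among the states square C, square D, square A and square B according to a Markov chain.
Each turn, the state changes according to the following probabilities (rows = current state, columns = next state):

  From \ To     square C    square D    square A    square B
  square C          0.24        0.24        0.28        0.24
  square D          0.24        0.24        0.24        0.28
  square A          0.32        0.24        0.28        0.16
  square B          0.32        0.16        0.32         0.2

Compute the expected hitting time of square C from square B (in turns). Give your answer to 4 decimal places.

3.2889

Let t(s) be the expected number of turns to first reach square C from state s, with t(square C) = 0. Conditioning on the first turn:
t(square D) = 1 + 0.24·t(square D) + 0.24·t(square A) + 0.28·t(square B)
t(square A) = 1 + 0.24·t(square D) + 0.28·t(square A) + 0.16·t(square B)
t(square B) = 1 + 0.16·t(square D) + 0.32·t(square A) + 0.2·t(square B)
Solving: t(square D) = 3.5730, t(square A) = 3.3108, t(square B) = 3.2889.
Expected turns from square B to square C: 3.2889.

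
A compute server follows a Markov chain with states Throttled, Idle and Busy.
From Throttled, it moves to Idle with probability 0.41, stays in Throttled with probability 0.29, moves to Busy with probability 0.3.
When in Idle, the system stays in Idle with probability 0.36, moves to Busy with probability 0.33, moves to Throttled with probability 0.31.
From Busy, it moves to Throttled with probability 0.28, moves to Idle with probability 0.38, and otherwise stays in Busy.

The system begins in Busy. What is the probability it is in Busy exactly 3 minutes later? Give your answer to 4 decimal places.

Propagate the distribution vector 3 minutes from Busy.
After 0 minutes: (0.0000, 0.0000, 1.0000)
After 1 minute: (0.2800, 0.3800, 0.3400)
After 2 minutes: (0.2942, 0.3808, 0.3250)
After 3 minutes: (0.2944, 0.3812, 0.3244)
P(in Busy after 3 minutes) = 0.3244

0.3244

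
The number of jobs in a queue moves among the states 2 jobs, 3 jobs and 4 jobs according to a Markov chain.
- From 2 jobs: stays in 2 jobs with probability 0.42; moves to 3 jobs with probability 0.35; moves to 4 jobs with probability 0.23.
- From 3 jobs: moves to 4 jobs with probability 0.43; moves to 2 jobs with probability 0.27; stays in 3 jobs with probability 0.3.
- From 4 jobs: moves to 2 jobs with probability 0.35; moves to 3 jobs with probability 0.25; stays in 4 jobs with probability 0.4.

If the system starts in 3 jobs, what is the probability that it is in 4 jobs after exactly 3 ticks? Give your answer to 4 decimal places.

0.3501

Propagate the distribution vector 3 ticks from 3 jobs.
After 0 ticks: (0.0000, 1.0000, 0.0000)
After 1 tick: (0.2700, 0.3000, 0.4300)
After 2 ticks: (0.3449, 0.2920, 0.3631)
After 3 ticks: (0.3508, 0.2991, 0.3501)
P(in 4 jobs after 3 ticks) = 0.3501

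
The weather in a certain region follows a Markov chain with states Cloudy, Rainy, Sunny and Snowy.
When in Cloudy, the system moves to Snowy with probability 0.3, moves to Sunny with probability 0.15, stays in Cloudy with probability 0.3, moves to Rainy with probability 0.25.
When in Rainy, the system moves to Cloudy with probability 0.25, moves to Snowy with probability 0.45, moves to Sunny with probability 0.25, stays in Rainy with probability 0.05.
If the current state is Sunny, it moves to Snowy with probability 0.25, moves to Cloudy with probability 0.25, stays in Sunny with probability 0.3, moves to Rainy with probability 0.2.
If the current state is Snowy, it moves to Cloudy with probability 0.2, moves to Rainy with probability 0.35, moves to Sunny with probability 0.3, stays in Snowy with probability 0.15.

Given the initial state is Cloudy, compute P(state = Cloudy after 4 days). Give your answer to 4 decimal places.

0.2485

Propagate the distribution vector 4 days from Cloudy.
After 0 days: (1.0000, 0.0000, 0.0000, 0.0000)
After 1 day: (0.3000, 0.2500, 0.1500, 0.3000)
After 2 days: (0.2500, 0.2225, 0.2425, 0.2850)
After 3 days: (0.2483, 0.2219, 0.2514, 0.2785)
After 4 days: (0.2485, 0.2209, 0.2517, 0.2789)
P(in Cloudy after 4 days) = 0.2485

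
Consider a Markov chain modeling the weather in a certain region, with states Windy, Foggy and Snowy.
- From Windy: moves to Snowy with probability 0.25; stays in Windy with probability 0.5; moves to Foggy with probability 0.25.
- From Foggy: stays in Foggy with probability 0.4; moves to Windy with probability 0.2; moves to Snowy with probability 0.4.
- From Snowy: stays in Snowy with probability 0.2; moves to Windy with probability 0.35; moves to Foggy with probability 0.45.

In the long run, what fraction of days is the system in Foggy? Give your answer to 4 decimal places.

Let the stationary distribution be π with π = πP and π_1 + π_2 + π_3 = 1.
π_1 = 0.5·π_1 + 0.2·π_2 + 0.35·π_3
π_2 = 0.25·π_1 + 0.4·π_2 + 0.45·π_3
Solving with the normalization constraint gives π = (0.3478, 0.3623, 0.2899).
So the stationary probability of Foggy is 0.3623.

0.3623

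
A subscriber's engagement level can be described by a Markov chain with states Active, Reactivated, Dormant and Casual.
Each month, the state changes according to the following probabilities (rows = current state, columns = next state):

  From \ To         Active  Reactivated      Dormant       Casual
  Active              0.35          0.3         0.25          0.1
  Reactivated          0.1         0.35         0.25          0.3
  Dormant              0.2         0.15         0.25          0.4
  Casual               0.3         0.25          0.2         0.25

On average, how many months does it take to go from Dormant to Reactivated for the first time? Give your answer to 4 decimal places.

Let t(s) be the expected number of months to first reach Reactivated from state s, with t(Reactivated) = 0. Conditioning on the first month:
t(Active) = 1 + 0.35·t(Active) + 0.25·t(Dormant) + 0.1·t(Casual)
t(Dormant) = 1 + 0.2·t(Active) + 0.25·t(Dormant) + 0.4·t(Casual)
t(Casual) = 1 + 0.3·t(Active) + 0.2·t(Dormant) + 0.25·t(Casual)
Solving: t(Active) = 3.9385, t(Dormant) = 4.5874, t(Casual) = 4.1320.
Expected months from Dormant to Reactivated: 4.5874.

4.5874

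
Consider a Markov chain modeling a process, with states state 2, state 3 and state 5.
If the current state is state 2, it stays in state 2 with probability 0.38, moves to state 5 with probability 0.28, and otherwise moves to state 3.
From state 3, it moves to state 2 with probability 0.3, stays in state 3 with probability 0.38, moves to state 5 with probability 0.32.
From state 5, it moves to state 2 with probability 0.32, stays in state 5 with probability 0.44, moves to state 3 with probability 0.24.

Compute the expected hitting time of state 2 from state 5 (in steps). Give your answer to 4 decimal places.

3.1805

Let t(s) be the expected number of steps to first reach state 2 from state s, with t(state 2) = 0. Conditioning on the first step:
t(state 3) = 1 + 0.38·t(state 3) + 0.32·t(state 5)
t(state 5) = 1 + 0.24·t(state 3) + 0.44·t(state 5)
Solving: t(state 3) = 3.2544, t(state 5) = 3.1805.
Expected steps from state 5 to state 2: 3.1805.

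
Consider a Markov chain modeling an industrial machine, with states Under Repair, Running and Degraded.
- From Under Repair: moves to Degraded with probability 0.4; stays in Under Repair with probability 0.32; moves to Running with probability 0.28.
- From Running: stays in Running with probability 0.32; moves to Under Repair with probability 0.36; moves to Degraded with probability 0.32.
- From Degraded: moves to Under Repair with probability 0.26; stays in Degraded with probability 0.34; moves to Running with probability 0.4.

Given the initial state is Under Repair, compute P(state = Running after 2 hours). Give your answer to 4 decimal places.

0.3392

Sum over the intermediate state after 1 hour:
P = P(Under Repair→Under Repair)·P(Under Repair→Running) + P(Under Repair→Running)·P(Running→Running) + P(Under Repair→Degraded)·P(Degraded→Running)
  = 0.32×0.28 + 0.28×0.32 + 0.4×0.4
  = 0.0896 + 0.0896 + 0.1600 = 0.3392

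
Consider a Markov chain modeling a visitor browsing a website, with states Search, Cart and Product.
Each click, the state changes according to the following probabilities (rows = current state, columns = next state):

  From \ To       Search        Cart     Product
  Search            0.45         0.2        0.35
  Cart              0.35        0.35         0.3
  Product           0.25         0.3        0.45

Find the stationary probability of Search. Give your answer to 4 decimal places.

0.3474

Let the stationary distribution be π with π = πP and π_1 + π_2 + π_3 = 1.
π_1 = 0.45·π_1 + 0.35·π_2 + 0.25·π_3
π_2 = 0.2·π_1 + 0.35·π_2 + 0.3·π_3
Solving with the normalization constraint gives π = (0.3474, 0.2792, 0.3734).
So the stationary probability of Search is 0.3474.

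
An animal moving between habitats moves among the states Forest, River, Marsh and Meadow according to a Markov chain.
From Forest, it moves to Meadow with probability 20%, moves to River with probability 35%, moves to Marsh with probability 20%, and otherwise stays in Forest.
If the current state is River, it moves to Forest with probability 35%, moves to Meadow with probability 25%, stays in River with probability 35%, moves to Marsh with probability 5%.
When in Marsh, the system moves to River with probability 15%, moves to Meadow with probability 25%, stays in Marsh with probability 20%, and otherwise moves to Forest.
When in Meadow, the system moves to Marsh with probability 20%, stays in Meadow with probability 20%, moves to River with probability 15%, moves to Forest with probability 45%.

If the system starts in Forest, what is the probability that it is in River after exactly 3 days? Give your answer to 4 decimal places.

0.2750

Propagate the distribution vector 3 days from Forest.
After 0 days: (1.0000, 0.0000, 0.0000, 0.0000)
After 1 day: (0.2500, 0.3500, 0.2000, 0.2000)
After 2 days: (0.3550, 0.2700, 0.1475, 0.2275)
After 3 days: (0.3446, 0.2750, 0.1595, 0.2209)
P(in River after 3 days) = 0.2750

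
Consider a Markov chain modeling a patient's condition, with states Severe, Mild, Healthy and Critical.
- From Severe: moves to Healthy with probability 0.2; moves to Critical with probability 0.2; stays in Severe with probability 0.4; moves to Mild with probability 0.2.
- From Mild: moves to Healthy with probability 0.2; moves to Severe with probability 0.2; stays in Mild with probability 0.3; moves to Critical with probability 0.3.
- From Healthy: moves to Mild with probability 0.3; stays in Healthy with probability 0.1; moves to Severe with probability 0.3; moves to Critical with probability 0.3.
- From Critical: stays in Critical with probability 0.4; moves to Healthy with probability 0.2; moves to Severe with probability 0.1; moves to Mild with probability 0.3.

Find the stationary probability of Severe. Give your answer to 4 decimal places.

0.2343

Let the stationary distribution be π with π = πP and π_1 + π_2 + π_3 + π_4 = 1.
π_1 = 0.4·π_1 + 0.2·π_2 + 0.3·π_3 + 0.1·π_4
π_2 = 0.2·π_1 + 0.3·π_2 + 0.3·π_3 + 0.3·π_4
π_3 = 0.2·π_1 + 0.2·π_2 + 0.1·π_3 + 0.2·π_4
Solving with the normalization constraint gives π = (0.2343, 0.2766, 0.1818, 0.3073).
So the stationary probability of Severe is 0.2343.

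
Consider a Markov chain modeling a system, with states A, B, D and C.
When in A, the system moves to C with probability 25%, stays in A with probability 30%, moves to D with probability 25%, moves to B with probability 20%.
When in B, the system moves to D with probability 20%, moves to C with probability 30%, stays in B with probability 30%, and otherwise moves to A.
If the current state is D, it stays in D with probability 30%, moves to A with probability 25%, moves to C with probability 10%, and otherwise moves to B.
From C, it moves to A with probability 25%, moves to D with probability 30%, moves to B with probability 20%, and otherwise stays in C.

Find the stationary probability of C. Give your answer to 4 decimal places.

0.2241

Let the stationary distribution be π with π = πP and π_1 + π_2 + π_3 + π_4 = 1.
π_1 = 0.3·π_1 + 0.2·π_2 + 0.25·π_3 + 0.25·π_4
π_2 = 0.2·π_1 + 0.3·π_2 + 0.35·π_3 + 0.2·π_4
π_3 = 0.25·π_1 + 0.2·π_2 + 0.3·π_3 + 0.3·π_4
Solving with the normalization constraint gives π = (0.2492, 0.2657, 0.2610, 0.2241).
So the stationary probability of C is 0.2241.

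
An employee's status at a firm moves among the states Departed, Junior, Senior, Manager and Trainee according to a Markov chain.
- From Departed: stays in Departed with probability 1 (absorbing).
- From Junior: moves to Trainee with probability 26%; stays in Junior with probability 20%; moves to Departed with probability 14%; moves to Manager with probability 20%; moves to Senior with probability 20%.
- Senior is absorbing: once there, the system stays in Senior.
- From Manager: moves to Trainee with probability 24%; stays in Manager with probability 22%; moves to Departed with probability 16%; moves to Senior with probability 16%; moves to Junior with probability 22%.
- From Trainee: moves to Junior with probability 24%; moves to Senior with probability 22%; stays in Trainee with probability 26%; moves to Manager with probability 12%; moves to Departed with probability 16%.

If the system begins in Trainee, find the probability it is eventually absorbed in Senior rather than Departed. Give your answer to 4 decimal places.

Let h(s) be the probability of absorption at Senior starting from transient state s. Then h(Senior) = 1 and h(Departed) = 0. By first-step analysis:
h(Junior) = 0.14·0 + 0.2·h(Junior) + 0.2·1 + 0.2·h(Manager) + 0.26·h(Trainee)
h(Manager) = 0.16·0 + 0.22·h(Junior) + 0.16·1 + 0.22·h(Manager) + 0.24·h(Trainee)
h(Trainee) = 0.16·0 + 0.24·h(Junior) + 0.22·1 + 0.12·h(Manager) + 0.26·h(Trainee)
Solving: h(Junior) = 0.5707, h(Manager) = 0.5415, h(Trainee) = 0.5702.
Starting from Trainee, the probability is 0.5702.

0.5702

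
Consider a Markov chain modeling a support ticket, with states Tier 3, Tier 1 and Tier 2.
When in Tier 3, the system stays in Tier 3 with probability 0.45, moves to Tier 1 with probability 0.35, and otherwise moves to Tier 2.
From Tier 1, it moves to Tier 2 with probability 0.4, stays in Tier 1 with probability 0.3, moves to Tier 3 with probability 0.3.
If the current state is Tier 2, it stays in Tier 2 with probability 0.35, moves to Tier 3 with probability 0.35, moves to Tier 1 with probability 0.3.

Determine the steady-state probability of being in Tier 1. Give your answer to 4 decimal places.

0.3186

Let the stationary distribution be π with π = πP and π_1 + π_2 + π_3 = 1.
π_1 = 0.45·π_1 + 0.3·π_2 + 0.35·π_3
π_2 = 0.35·π_1 + 0.3·π_2 + 0.3·π_3
Solving with the normalization constraint gives π = (0.3712, 0.3186, 0.3102).
So the stationary probability of Tier 1 is 0.3186.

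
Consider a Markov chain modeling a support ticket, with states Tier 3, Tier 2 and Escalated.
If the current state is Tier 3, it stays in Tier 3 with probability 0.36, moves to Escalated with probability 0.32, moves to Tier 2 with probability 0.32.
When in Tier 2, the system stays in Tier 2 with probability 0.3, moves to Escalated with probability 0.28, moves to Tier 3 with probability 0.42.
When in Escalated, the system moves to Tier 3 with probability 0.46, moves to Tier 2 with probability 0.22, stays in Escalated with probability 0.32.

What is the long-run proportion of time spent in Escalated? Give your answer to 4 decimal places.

0.3087

Let the stationary distribution be π with π = πP and π_1 + π_2 + π_3 = 1.
π_1 = 0.36·π_1 + 0.42·π_2 + 0.46·π_3
π_2 = 0.32·π_1 + 0.3·π_2 + 0.22·π_3
Solving with the normalization constraint gives π = (0.4079, 0.2835, 0.3087).
So the stationary probability of Escalated is 0.3087.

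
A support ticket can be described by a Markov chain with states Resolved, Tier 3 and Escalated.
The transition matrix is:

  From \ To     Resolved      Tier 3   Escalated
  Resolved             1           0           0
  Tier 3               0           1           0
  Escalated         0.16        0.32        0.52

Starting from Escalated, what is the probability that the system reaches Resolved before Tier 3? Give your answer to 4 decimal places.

Let h(s) be the probability of absorption at Resolved starting from transient state s. Then h(Resolved) = 1 and h(Tier 3) = 0. By first-step analysis:
h(Escalated) = 0.16·1 + 0.32·0 + 0.52·h(Escalated)
Solving: h(Escalated) = 0.3333.
Starting from Escalated, the probability is 0.3333.

0.3333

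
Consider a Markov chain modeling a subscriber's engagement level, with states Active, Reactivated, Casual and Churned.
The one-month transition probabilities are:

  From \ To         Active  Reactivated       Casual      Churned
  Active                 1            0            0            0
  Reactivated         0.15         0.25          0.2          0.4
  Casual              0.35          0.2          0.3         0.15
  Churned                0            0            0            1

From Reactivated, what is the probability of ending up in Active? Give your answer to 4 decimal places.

0.3608

Let h(s) be the probability of absorption at Active starting from transient state s. Then h(Active) = 1 and h(Churned) = 0. By first-step analysis:
h(Reactivated) = 0.15·1 + 0.25·h(Reactivated) + 0.2·h(Casual) + 0.4·0
h(Casual) = 0.35·1 + 0.2·h(Reactivated) + 0.3·h(Casual) + 0.15·0
Solving: h(Reactivated) = 0.3608, h(Casual) = 0.6031.
Starting from Reactivated, the probability is 0.3608.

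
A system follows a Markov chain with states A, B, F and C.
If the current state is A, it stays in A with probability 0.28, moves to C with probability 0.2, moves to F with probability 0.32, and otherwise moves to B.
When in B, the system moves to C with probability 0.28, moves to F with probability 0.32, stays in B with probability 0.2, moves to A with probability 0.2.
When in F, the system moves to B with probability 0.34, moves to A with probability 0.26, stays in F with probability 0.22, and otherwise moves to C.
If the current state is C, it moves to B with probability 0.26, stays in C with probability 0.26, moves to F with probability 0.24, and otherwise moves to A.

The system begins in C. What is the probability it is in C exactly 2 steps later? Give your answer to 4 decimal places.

0.2316

Propagate the distribution vector 2 steps from C.
After 0 steps: (0.0000, 0.0000, 0.0000, 1.0000)
After 1 step: (0.2400, 0.2600, 0.2400, 0.2600)
After 2 steps: (0.2440, 0.2492, 0.2752, 0.2316)
P(in C after 2 steps) = 0.2316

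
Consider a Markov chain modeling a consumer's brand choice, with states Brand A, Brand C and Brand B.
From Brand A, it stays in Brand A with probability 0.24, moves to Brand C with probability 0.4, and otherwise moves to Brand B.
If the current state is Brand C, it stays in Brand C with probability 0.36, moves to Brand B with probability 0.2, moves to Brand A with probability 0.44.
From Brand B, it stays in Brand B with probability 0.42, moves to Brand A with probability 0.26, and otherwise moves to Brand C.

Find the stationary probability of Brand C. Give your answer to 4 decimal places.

0.3599

Let the stationary distribution be π with π = πP and π_1 + π_2 + π_3 = 1.
π_1 = 0.24·π_1 + 0.44·π_2 + 0.26·π_3
π_2 = 0.4·π_1 + 0.36·π_2 + 0.32·π_3
Solving with the normalization constraint gives π = (0.3184, 0.3599, 0.3217).
So the stationary probability of Brand C is 0.3599.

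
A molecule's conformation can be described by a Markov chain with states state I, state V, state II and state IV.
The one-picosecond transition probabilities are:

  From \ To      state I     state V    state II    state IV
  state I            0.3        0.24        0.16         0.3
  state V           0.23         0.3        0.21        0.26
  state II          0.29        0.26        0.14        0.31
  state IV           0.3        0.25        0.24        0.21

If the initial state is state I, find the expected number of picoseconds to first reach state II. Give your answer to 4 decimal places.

5.1502

Let t(s) be the expected number of picoseconds to first reach state II from state s, with t(state II) = 0. Conditioning on the first picosecond:
t(state I) = 1 + 0.3·t(state I) + 0.24·t(state V) + 0.3·t(state IV)
t(state V) = 1 + 0.23·t(state I) + 0.3·t(state V) + 0.26·t(state IV)
t(state IV) = 1 + 0.3·t(state I) + 0.25·t(state V) + 0.21·t(state IV)
Solving: t(state I) = 5.1502, t(state V) = 4.8924, t(state IV) = 4.7698.
Expected picoseconds from state I to state II: 5.1502.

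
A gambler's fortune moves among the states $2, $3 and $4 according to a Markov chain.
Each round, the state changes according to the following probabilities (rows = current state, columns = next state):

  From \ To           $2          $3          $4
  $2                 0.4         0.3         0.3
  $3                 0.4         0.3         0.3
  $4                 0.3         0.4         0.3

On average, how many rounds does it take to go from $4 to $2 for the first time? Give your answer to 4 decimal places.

Let t(s) be the expected number of rounds to first reach $2 from state s, with t($2) = 0. Conditioning on the first round:
t($3) = 1 + 0.3·t($3) + 0.3·t($4)
t($4) = 1 + 0.4·t($3) + 0.3·t($4)
Solving: t($3) = 2.7027, t($4) = 2.9730.
Expected rounds from $4 to $2: 2.9730.

2.9730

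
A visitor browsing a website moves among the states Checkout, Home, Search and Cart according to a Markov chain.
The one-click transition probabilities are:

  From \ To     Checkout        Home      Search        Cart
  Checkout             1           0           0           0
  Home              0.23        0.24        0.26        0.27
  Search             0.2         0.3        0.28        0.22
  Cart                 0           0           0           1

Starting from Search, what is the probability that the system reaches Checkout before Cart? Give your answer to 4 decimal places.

0.4710

Let h(s) be the probability of absorption at Checkout starting from transient state s. Then h(Checkout) = 1 and h(Cart) = 0. By first-step analysis:
h(Home) = 0.23·1 + 0.24·h(Home) + 0.26·h(Search) + 0.27·0
h(Search) = 0.2·1 + 0.3·h(Home) + 0.28·h(Search) + 0.22·0
Solving: h(Home) = 0.4638, h(Search) = 0.4710.
Starting from Search, the probability is 0.4710.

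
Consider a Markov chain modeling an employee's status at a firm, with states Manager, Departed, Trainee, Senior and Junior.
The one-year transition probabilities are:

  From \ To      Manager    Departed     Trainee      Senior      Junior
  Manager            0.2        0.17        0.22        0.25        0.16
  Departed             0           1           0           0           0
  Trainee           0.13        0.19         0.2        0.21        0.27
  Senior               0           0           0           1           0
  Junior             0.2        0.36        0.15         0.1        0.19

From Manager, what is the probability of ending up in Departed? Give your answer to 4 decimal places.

0.4954

Let h(s) be the probability of absorption at Departed starting from transient state s. Then h(Departed) = 1 and h(Senior) = 0. By first-step analysis:
h(Manager) = 0.2·h(Manager) + 0.17·1 + 0.22·h(Trainee) + 0.25·0 + 0.16·h(Junior)
h(Trainee) = 0.13·h(Manager) + 0.19·1 + 0.2·h(Trainee) + 0.21·0 + 0.27·h(Junior)
h(Junior) = 0.2·h(Manager) + 0.36·1 + 0.15·h(Trainee) + 0.1·0 + 0.19·h(Junior)
Solving: h(Manager) = 0.4954, h(Trainee) = 0.5432, h(Junior) = 0.6674.
Starting from Manager, the probability is 0.4954.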